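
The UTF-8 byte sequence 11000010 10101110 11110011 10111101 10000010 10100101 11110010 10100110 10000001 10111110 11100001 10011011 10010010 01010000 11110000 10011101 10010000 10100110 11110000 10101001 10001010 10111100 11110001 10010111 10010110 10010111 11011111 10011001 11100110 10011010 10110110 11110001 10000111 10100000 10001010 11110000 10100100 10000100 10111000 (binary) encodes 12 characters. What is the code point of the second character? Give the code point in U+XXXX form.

Offset 0: leading byte 0xC2 = 11000010 → 2-byte char #1 = C2 AE.
Offset 2: leading byte 0xF3 = 11110011 → 4-byte char #2 = F3 BD 82 A5.
Leading byte 0xF3 = 11110011 matches 11110xxx → 4-byte sequence.
Byte 1: 0xF3 = 11110011, payload 011 (3 bits).
Byte 2: 0xBD = 10111101 (10xxxxxx ✓), payload 111101.
Byte 3: 0x82 = 10000010 (10xxxxxx ✓), payload 000010.
Byte 4: 0xA5 = 10100101 (10xxxxxx ✓), payload 100101.
Concatenate: 011111101000010100101 = 0xFD0A5 (21 bits → U+FD0A5).

U+FD0A5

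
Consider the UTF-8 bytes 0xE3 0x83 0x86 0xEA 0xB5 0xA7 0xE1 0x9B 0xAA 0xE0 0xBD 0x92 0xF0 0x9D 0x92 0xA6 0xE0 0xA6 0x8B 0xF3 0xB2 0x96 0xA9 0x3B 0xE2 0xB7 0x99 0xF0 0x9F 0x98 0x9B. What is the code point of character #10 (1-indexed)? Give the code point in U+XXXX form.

Offset 0: leading byte 0xE3 = 11100011 → 3-byte char #1 = E3 83 86.
Offset 3: leading byte 0xEA = 11101010 → 3-byte char #2 = EA B5 A7.
Offset 6: leading byte 0xE1 = 11100001 → 3-byte char #3 = E1 9B AA.
Offset 9: leading byte 0xE0 = 11100000 → 3-byte char #4 = E0 BD 92.
Offset 12: leading byte 0xF0 = 11110000 → 4-byte char #5 = F0 9D 92 A6.
Offset 16: leading byte 0xE0 = 11100000 → 3-byte char #6 = E0 A6 8B.
Offset 19: leading byte 0xF3 = 11110011 → 4-byte char #7 = F3 B2 96 A9.
Offset 23: leading byte 0x3B = 00111011 → 1-byte char #8 = 3B.
Offset 24: leading byte 0xE2 = 11100010 → 3-byte char #9 = E2 B7 99.
Offset 27: leading byte 0xF0 = 11110000 → 4-byte char #10 = F0 9F 98 9B.
Leading byte 0xF0 = 11110000 matches 11110xxx → 4-byte sequence.
Byte 1: 0xF0 = 11110000, payload 000 (3 bits).
Byte 2: 0x9F = 10011111 (10xxxxxx ✓), payload 011111.
Byte 3: 0x98 = 10011000 (10xxxxxx ✓), payload 011000.
Byte 4: 0x9B = 10011011 (10xxxxxx ✓), payload 011011.
Concatenate: 000011111011000011011 = 0x1F61B (21 bits → U+1F61B).

U+1F61B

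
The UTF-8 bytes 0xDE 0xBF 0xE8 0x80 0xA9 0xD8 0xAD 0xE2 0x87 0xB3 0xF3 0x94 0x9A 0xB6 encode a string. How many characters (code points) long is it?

Byte at offset 0: 0xDE = 11011110 → 2-byte char (#1). Advance 2.
Byte at offset 2: 0xE8 = 11101000 → 3-byte char (#2). Advance 3.
Byte at offset 5: 0xD8 = 11011000 → 2-byte char (#3). Advance 2.
Byte at offset 7: 0xE2 = 11100010 → 3-byte char (#4). Advance 3.
Byte at offset 10: 0xF3 = 11110011 → 4-byte char (#5). Advance 4.
Reached end at offset 14 after 5 code points.

5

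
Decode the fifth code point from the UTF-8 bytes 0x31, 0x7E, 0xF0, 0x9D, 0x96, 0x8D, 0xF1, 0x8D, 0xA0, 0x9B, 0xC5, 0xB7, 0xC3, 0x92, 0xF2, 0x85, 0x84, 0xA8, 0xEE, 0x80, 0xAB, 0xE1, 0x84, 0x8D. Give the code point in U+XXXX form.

Offset 0: leading byte 0x31 = 00110001 → 1-byte char #1 = 31.
Offset 1: leading byte 0x7E = 01111110 → 1-byte char #2 = 7E.
Offset 2: leading byte 0xF0 = 11110000 → 4-byte char #3 = F0 9D 96 8D.
Offset 6: leading byte 0xF1 = 11110001 → 4-byte char #4 = F1 8D A0 9B.
Offset 10: leading byte 0xC5 = 11000101 → 2-byte char #5 = C5 B7.
Leading byte 0xC5 = 11000101 matches 110xxxxx → 2-byte sequence.
Byte 1: 0xC5 = 11000101, payload 00101 (5 bits).
Byte 2: 0xB7 = 10110111 (10xxxxxx ✓), payload 110111.
Concatenate: 00101110111 = 0x177 (11 bits → U+0177).

U+0177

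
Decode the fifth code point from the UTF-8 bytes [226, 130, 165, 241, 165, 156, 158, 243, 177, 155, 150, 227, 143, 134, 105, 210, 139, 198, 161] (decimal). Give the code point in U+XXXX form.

U+0069

Offset 0: leading byte 0xE2 = 11100010 → 3-byte char #1 = E2 82 A5.
Offset 3: leading byte 0xF1 = 11110001 → 4-byte char #2 = F1 A5 9C 9E.
Offset 7: leading byte 0xF3 = 11110011 → 4-byte char #3 = F3 B1 9B 96.
Offset 11: leading byte 0xE3 = 11100011 → 3-byte char #4 = E3 8F 86.
Offset 14: leading byte 0x69 = 01101001 → 1-byte char #5 = 69.
Leading byte 0x69 = 01101001 matches 0xxxxxxx → 1-byte sequence.
Byte 1: 0x69 = 01101001, payload 1101001 (7 bits).
Concatenate: 1101001 = 0x69 (7 bits → U+0069).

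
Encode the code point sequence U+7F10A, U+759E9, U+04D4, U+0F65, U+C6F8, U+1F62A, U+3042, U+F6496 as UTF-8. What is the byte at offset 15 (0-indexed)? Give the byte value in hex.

0xB8

U+7F10A → 4-byte form F1 BF 84 8A at offsets 0–3.
U+759E9 → 4-byte form F1 B5 A7 A9 at offsets 4–7.
U+04D4 → 2-byte form D3 94 at offsets 8–9.
U+0F65 → 3-byte form E0 BD A5 at offsets 10–12.
U+C6F8 → 3-byte form EC 9B B8 at offsets 13–15.
Offset 15 falls in char 5's range; it's byte 3 of EC 9B B8 = 0xB8.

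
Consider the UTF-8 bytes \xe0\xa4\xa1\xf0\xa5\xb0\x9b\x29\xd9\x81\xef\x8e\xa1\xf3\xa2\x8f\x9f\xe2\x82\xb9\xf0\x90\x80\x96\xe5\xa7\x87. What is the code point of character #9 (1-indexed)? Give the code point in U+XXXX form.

Offset 0: leading byte 0xE0 = 11100000 → 3-byte char #1 = E0 A4 A1.
Offset 3: leading byte 0xF0 = 11110000 → 4-byte char #2 = F0 A5 B0 9B.
Offset 7: leading byte 0x29 = 00101001 → 1-byte char #3 = 29.
Offset 8: leading byte 0xD9 = 11011001 → 2-byte char #4 = D9 81.
Offset 10: leading byte 0xEF = 11101111 → 3-byte char #5 = EF 8E A1.
Offset 13: leading byte 0xF3 = 11110011 → 4-byte char #6 = F3 A2 8F 9F.
Offset 17: leading byte 0xE2 = 11100010 → 3-byte char #7 = E2 82 B9.
Offset 20: leading byte 0xF0 = 11110000 → 4-byte char #8 = F0 90 80 96.
Offset 24: leading byte 0xE5 = 11100101 → 3-byte char #9 = E5 A7 87.
Leading byte 0xE5 = 11100101 matches 1110xxxx → 3-byte sequence.
Byte 1: 0xE5 = 11100101, payload 0101 (4 bits).
Byte 2: 0xA7 = 10100111 (10xxxxxx ✓), payload 100111.
Byte 3: 0x87 = 10000111 (10xxxxxx ✓), payload 000111.
Concatenate: 0101100111000111 = 0x59C7 (16 bits → U+59C7).

U+59C7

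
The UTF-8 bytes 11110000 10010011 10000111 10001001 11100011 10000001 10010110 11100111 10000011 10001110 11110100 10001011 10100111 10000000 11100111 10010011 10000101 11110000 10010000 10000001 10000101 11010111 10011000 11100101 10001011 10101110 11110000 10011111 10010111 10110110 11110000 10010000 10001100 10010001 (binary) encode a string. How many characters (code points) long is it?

Byte at offset 0: 0xF0 = 11110000 → 4-byte char (#1). Advance 4.
Byte at offset 4: 0xE3 = 11100011 → 3-byte char (#2). Advance 3.
Byte at offset 7: 0xE7 = 11100111 → 3-byte char (#3). Advance 3.
Byte at offset 10: 0xF4 = 11110100 → 4-byte char (#4). Advance 4.
Byte at offset 14: 0xE7 = 11100111 → 3-byte char (#5). Advance 3.
Byte at offset 17: 0xF0 = 11110000 → 4-byte char (#6). Advance 4.
Byte at offset 21: 0xD7 = 11010111 → 2-byte char (#7). Advance 2.
Byte at offset 23: 0xE5 = 11100101 → 3-byte char (#8). Advance 3.
Byte at offset 26: 0xF0 = 11110000 → 4-byte char (#9). Advance 4.
Byte at offset 30: 0xF0 = 11110000 → 4-byte char (#10). Advance 4.
Reached end at offset 34 after 10 code points.

10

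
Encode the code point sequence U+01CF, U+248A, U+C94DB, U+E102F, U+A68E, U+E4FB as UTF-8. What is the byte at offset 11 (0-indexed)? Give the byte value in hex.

U+01CF → 2-byte form C7 8F at offsets 0–1.
U+248A → 3-byte form E2 92 8A at offsets 2–4.
U+C94DB → 4-byte form F3 89 93 9B at offsets 5–8.
U+E102F → 4-byte form F3 A1 80 AF at offsets 9–12.
Offset 11 falls in char 4's range; it's byte 3 of F3 A1 80 AF = 0x80.

0x80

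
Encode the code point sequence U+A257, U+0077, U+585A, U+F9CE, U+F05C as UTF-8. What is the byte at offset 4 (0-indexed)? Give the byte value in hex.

U+A257 → 3-byte form EA 89 97 at offsets 0–2.
U+0077 → 1-byte form 77 at offsets 3–3.
U+585A → 3-byte form E5 A1 9A at offsets 4–6.
Offset 4 falls in char 3's range; it's byte 1 of E5 A1 9A = 0xE5.

0xE5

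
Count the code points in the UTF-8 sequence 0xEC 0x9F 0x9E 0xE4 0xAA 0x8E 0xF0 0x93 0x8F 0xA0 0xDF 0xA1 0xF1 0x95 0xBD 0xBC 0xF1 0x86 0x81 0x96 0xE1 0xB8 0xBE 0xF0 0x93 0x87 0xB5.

Byte at offset 0: 0xEC = 11101100 → 3-byte char (#1). Advance 3.
Byte at offset 3: 0xE4 = 11100100 → 3-byte char (#2). Advance 3.
Byte at offset 6: 0xF0 = 11110000 → 4-byte char (#3). Advance 4.
Byte at offset 10: 0xDF = 11011111 → 2-byte char (#4). Advance 2.
Byte at offset 12: 0xF1 = 11110001 → 4-byte char (#5). Advance 4.
Byte at offset 16: 0xF1 = 11110001 → 4-byte char (#6). Advance 4.
Byte at offset 20: 0xE1 = 11100001 → 3-byte char (#7). Advance 3.
Byte at offset 23: 0xF0 = 11110000 → 4-byte char (#8). Advance 4.
Reached end at offset 27 after 8 code points.

8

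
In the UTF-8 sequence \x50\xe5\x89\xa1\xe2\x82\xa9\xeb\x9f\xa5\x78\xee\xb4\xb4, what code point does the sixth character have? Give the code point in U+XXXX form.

U+ED34

Offset 0: leading byte 0x50 = 01010000 → 1-byte char #1 = 50.
Offset 1: leading byte 0xE5 = 11100101 → 3-byte char #2 = E5 89 A1.
Offset 4: leading byte 0xE2 = 11100010 → 3-byte char #3 = E2 82 A9.
Offset 7: leading byte 0xEB = 11101011 → 3-byte char #4 = EB 9F A5.
Offset 10: leading byte 0x78 = 01111000 → 1-byte char #5 = 78.
Offset 11: leading byte 0xEE = 11101110 → 3-byte char #6 = EE B4 B4.
Leading byte 0xEE = 11101110 matches 1110xxxx → 3-byte sequence.
Byte 1: 0xEE = 11101110, payload 1110 (4 bits).
Byte 2: 0xB4 = 10110100 (10xxxxxx ✓), payload 110100.
Byte 3: 0xB4 = 10110100 (10xxxxxx ✓), payload 110100.
Concatenate: 1110110100110100 = 0xED34 (16 bits → U+ED34).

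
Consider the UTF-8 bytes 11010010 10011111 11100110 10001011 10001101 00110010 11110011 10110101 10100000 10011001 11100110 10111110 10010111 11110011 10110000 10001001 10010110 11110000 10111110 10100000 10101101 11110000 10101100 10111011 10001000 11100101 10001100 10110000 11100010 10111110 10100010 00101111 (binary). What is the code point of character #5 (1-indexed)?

Offset 0: leading byte 0xD2 = 11010010 → 2-byte char #1 = D2 9F.
Offset 2: leading byte 0xE6 = 11100110 → 3-byte char #2 = E6 8B 8D.
Offset 5: leading byte 0x32 = 00110010 → 1-byte char #3 = 32.
Offset 6: leading byte 0xF3 = 11110011 → 4-byte char #4 = F3 B5 A0 99.
Offset 10: leading byte 0xE6 = 11100110 → 3-byte char #5 = E6 BE 97.
Leading byte 0xE6 = 11100110 matches 1110xxxx → 3-byte sequence.
Byte 1: 0xE6 = 11100110, payload 0110 (4 bits).
Byte 2: 0xBE = 10111110 (10xxxxxx ✓), payload 111110.
Byte 3: 0x97 = 10010111 (10xxxxxx ✓), payload 010111.
Concatenate: 0110111110010111 = 0x6F97 (16 bits → U+6F97).

U+6F97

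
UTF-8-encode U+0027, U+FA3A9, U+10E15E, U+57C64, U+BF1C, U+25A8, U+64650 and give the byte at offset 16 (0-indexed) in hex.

U+0027 → 1-byte form 27 at offsets 0–0.
U+FA3A9 → 4-byte form F3 BA 8E A9 at offsets 1–4.
U+10E15E → 4-byte form F4 8E 85 9E at offsets 5–8.
U+57C64 → 4-byte form F1 97 B1 A4 at offsets 9–12.
U+BF1C → 3-byte form EB BC 9C at offsets 13–15.
U+25A8 → 3-byte form E2 96 A8 at offsets 16–18.
Offset 16 falls in char 6's range; it's byte 1 of E2 96 A8 = 0xE2.

0xE2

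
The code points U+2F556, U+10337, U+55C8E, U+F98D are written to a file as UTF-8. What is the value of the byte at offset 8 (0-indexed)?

0xF1

U+2F556 → 4-byte form F0 AF 95 96 at offsets 0–3.
U+10337 → 4-byte form F0 90 8C B7 at offsets 4–7.
U+55C8E → 4-byte form F1 95 B2 8E at offsets 8–11.
Offset 8 falls in char 3's range; it's byte 1 of F1 95 B2 8E = 0xF1.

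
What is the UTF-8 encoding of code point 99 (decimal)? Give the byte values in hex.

63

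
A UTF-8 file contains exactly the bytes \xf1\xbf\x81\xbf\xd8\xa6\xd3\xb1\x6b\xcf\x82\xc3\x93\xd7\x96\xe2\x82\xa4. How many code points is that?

Byte at offset 0: 0xF1 = 11110001 → 4-byte char (#1). Advance 4.
Byte at offset 4: 0xD8 = 11011000 → 2-byte char (#2). Advance 2.
Byte at offset 6: 0xD3 = 11010011 → 2-byte char (#3). Advance 2.
Byte at offset 8: 0x6B = 01101011 → 1-byte char (#4). Advance 1.
Byte at offset 9: 0xCF = 11001111 → 2-byte char (#5). Advance 2.
Byte at offset 11: 0xC3 = 11000011 → 2-byte char (#6). Advance 2.
Byte at offset 13: 0xD7 = 11010111 → 2-byte char (#7). Advance 2.
Byte at offset 15: 0xE2 = 11100010 → 3-byte char (#8). Advance 3.
Reached end at offset 18 after 8 code points.

8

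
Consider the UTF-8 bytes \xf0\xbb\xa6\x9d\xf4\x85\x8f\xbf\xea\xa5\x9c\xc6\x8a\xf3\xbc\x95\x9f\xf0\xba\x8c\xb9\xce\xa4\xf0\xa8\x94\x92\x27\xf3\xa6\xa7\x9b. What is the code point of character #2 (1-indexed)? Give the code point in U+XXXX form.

Offset 0: leading byte 0xF0 = 11110000 → 4-byte char #1 = F0 BB A6 9D.
Offset 4: leading byte 0xF4 = 11110100 → 4-byte char #2 = F4 85 8F BF.
Leading byte 0xF4 = 11110100 matches 11110xxx → 4-byte sequence.
Byte 1: 0xF4 = 11110100, payload 100 (3 bits).
Byte 2: 0x85 = 10000101 (10xxxxxx ✓), payload 000101.
Byte 3: 0x8F = 10001111 (10xxxxxx ✓), payload 001111.
Byte 4: 0xBF = 10111111 (10xxxxxx ✓), payload 111111.
Concatenate: 100000101001111111111 = 0x1053FF (21 bits → U+1053FF).

U+1053FF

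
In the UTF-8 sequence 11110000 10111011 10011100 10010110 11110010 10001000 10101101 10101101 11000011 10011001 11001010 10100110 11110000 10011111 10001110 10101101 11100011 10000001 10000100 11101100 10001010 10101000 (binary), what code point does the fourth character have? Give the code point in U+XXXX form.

U+02A6

Offset 0: leading byte 0xF0 = 11110000 → 4-byte char #1 = F0 BB 9C 96.
Offset 4: leading byte 0xF2 = 11110010 → 4-byte char #2 = F2 88 AD AD.
Offset 8: leading byte 0xC3 = 11000011 → 2-byte char #3 = C3 99.
Offset 10: leading byte 0xCA = 11001010 → 2-byte char #4 = CA A6.
Leading byte 0xCA = 11001010 matches 110xxxxx → 2-byte sequence.
Byte 1: 0xCA = 11001010, payload 01010 (5 bits).
Byte 2: 0xA6 = 10100110 (10xxxxxx ✓), payload 100110.
Concatenate: 01010100110 = 0x2A6 (11 bits → U+02A6).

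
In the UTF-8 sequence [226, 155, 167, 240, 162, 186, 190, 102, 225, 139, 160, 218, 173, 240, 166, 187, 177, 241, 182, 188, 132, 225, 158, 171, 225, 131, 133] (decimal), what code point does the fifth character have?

U+06AD

Offset 0: leading byte 0xE2 = 11100010 → 3-byte char #1 = E2 9B A7.
Offset 3: leading byte 0xF0 = 11110000 → 4-byte char #2 = F0 A2 BA BE.
Offset 7: leading byte 0x66 = 01100110 → 1-byte char #3 = 66.
Offset 8: leading byte 0xE1 = 11100001 → 3-byte char #4 = E1 8B A0.
Offset 11: leading byte 0xDA = 11011010 → 2-byte char #5 = DA AD.
Leading byte 0xDA = 11011010 matches 110xxxxx → 2-byte sequence.
Byte 1: 0xDA = 11011010, payload 11010 (5 bits).
Byte 2: 0xAD = 10101101 (10xxxxxx ✓), payload 101101.
Concatenate: 11010101101 = 0x6AD (11 bits → U+06AD).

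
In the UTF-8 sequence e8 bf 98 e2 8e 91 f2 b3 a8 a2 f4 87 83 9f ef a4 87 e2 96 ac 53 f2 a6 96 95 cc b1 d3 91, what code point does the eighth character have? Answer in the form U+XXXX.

Offset 0: leading byte 0xE8 = 11101000 → 3-byte char #1 = E8 BF 98.
Offset 3: leading byte 0xE2 = 11100010 → 3-byte char #2 = E2 8E 91.
Offset 6: leading byte 0xF2 = 11110010 → 4-byte char #3 = F2 B3 A8 A2.
Offset 10: leading byte 0xF4 = 11110100 → 4-byte char #4 = F4 87 83 9F.
Offset 14: leading byte 0xEF = 11101111 → 3-byte char #5 = EF A4 87.
Offset 17: leading byte 0xE2 = 11100010 → 3-byte char #6 = E2 96 AC.
Offset 20: leading byte 0x53 = 01010011 → 1-byte char #7 = 53.
Offset 21: leading byte 0xF2 = 11110010 → 4-byte char #8 = F2 A6 96 95.
Leading byte 0xF2 = 11110010 matches 11110xxx → 4-byte sequence.
Byte 1: 0xF2 = 11110010, payload 010 (3 bits).
Byte 2: 0xA6 = 10100110 (10xxxxxx ✓), payload 100110.
Byte 3: 0x96 = 10010110 (10xxxxxx ✓), payload 010110.
Byte 4: 0x95 = 10010101 (10xxxxxx ✓), payload 010101.
Concatenate: 010100110010110010101 = 0xA6595 (21 bits → U+A6595).

U+A6595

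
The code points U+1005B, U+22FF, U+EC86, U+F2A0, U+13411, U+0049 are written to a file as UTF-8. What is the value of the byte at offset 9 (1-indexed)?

0xB2

1-indexed offset 9 is 0-indexed offset 8.
U+1005B → 4-byte form F0 90 81 9B at offsets 0–3.
U+22FF → 3-byte form E2 8B BF at offsets 4–6.
U+EC86 → 3-byte form EE B2 86 at offsets 7–9.
Offset 8 falls in char 3's range; it's byte 2 of EE B2 86 = 0xB2.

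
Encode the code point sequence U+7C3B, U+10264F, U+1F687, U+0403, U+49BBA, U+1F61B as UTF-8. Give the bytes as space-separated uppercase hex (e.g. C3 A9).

U+7C3B: 3-byte form → E7 B0 BB.
U+10264F: 4-byte form → F4 82 99 8F.
U+1F687: 4-byte form → F0 9F 9A 87.
U+0403: 2-byte form → D0 83.
U+49BBA: 4-byte form → F1 89 AE BA.
U+1F61B: 4-byte form → F0 9F 98 9B.
Concatenated (21 bytes): E7 B0 BB F4 82 99 8F F0 9F 9A 87 D0 83 F1 89 AE BA F0 9F 98 9B.

E7 B0 BB F4 82 99 8F F0 9F 9A 87 D0 83 F1 89 AE BA F0 9F 98 9B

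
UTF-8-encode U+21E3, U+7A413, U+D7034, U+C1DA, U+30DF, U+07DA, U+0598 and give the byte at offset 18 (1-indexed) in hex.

1-indexed offset 18 is 0-indexed offset 17.
U+21E3 → 3-byte form E2 87 A3 at offsets 0–2.
U+7A413 → 4-byte form F1 BA 90 93 at offsets 3–6.
U+D7034 → 4-byte form F3 97 80 B4 at offsets 7–10.
U+C1DA → 3-byte form EC 87 9A at offsets 11–13.
U+30DF → 3-byte form E3 83 9F at offsets 14–16.
U+07DA → 2-byte form DF 9A at offsets 17–18.
Offset 17 falls in char 6's range; it's byte 1 of DF 9A = 0xDF.

0xDF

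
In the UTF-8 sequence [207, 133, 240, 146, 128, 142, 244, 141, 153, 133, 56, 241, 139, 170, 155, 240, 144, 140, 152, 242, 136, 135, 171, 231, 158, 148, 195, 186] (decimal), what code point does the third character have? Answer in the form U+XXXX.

Offset 0: leading byte 0xCF = 11001111 → 2-byte char #1 = CF 85.
Offset 2: leading byte 0xF0 = 11110000 → 4-byte char #2 = F0 92 80 8E.
Offset 6: leading byte 0xF4 = 11110100 → 4-byte char #3 = F4 8D 99 85.
Leading byte 0xF4 = 11110100 matches 11110xxx → 4-byte sequence.
Byte 1: 0xF4 = 11110100, payload 100 (3 bits).
Byte 2: 0x8D = 10001101 (10xxxxxx ✓), payload 001101.
Byte 3: 0x99 = 10011001 (10xxxxxx ✓), payload 011001.
Byte 4: 0x85 = 10000101 (10xxxxxx ✓), payload 000101.
Concatenate: 100001101011001000101 = 0x10D645 (21 bits → U+10D645).

U+10D645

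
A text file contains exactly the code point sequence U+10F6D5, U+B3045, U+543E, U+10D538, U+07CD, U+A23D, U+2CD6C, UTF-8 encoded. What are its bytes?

F4 8F 9B 95 F2 B3 81 85 E5 90 BE F4 8D 94 B8 DF 8D EA 88 BD F0 AC B5 AC

U+10F6D5: 4-byte form → F4 8F 9B 95.
U+B3045: 4-byte form → F2 B3 81 85.
U+543E: 3-byte form → E5 90 BE.
U+10D538: 4-byte form → F4 8D 94 B8.
U+07CD: 2-byte form → DF 8D.
U+A23D: 3-byte form → EA 88 BD.
U+2CD6C: 4-byte form → F0 AC B5 AC.
Concatenated (24 bytes): F4 8F 9B 95 F2 B3 81 85 E5 90 BE F4 8D 94 B8 DF 8D EA 88 BD F0 AC B5 AC.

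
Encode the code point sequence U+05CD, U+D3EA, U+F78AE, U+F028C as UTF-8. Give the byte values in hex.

D7 8D ED 8F AA F3 B7 A2 AE F3 B0 8A 8C

U+05CD: 2-byte form → D7 8D.
U+D3EA: 3-byte form → ED 8F AA.
U+F78AE: 4-byte form → F3 B7 A2 AE.
U+F028C: 4-byte form → F3 B0 8A 8C.
Concatenated (13 bytes): D7 8D ED 8F AA F3 B7 A2 AE F3 B0 8A 8C.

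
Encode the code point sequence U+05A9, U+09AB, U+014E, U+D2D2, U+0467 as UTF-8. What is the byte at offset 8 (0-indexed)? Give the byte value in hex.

U+05A9 → 2-byte form D6 A9 at offsets 0–1.
U+09AB → 3-byte form E0 A6 AB at offsets 2–4.
U+014E → 2-byte form C5 8E at offsets 5–6.
U+D2D2 → 3-byte form ED 8B 92 at offsets 7–9.
Offset 8 falls in char 4's range; it's byte 2 of ED 8B 92 = 0x8B.

0x8B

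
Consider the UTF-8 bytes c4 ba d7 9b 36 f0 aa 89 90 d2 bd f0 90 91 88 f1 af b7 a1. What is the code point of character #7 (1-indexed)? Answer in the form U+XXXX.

U+6FDE1

Offset 0: leading byte 0xC4 = 11000100 → 2-byte char #1 = C4 BA.
Offset 2: leading byte 0xD7 = 11010111 → 2-byte char #2 = D7 9B.
Offset 4: leading byte 0x36 = 00110110 → 1-byte char #3 = 36.
Offset 5: leading byte 0xF0 = 11110000 → 4-byte char #4 = F0 AA 89 90.
Offset 9: leading byte 0xD2 = 11010010 → 2-byte char #5 = D2 BD.
Offset 11: leading byte 0xF0 = 11110000 → 4-byte char #6 = F0 90 91 88.
Offset 15: leading byte 0xF1 = 11110001 → 4-byte char #7 = F1 AF B7 A1.
Leading byte 0xF1 = 11110001 matches 11110xxx → 4-byte sequence.
Byte 1: 0xF1 = 11110001, payload 001 (3 bits).
Byte 2: 0xAF = 10101111 (10xxxxxx ✓), payload 101111.
Byte 3: 0xB7 = 10110111 (10xxxxxx ✓), payload 110111.
Byte 4: 0xA1 = 10100001 (10xxxxxx ✓), payload 100001.
Concatenate: 001101111110111100001 = 0x6FDE1 (21 bits → U+6FDE1).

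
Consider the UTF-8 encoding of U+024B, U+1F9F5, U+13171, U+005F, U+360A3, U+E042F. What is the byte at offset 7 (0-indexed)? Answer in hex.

U+024B → 2-byte form C9 8B at offsets 0–1.
U+1F9F5 → 4-byte form F0 9F A7 B5 at offsets 2–5.
U+13171 → 4-byte form F0 93 85 B1 at offsets 6–9.
Offset 7 falls in char 3's range; it's byte 2 of F0 93 85 B1 = 0x93.

0x93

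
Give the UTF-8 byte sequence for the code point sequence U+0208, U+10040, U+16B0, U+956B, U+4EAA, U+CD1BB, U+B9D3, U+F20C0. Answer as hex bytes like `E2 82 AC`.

C8 88 F0 90 81 80 E1 9A B0 E9 95 AB E4 BA AA F3 8D 86 BB EB A7 93 F3 B2 83 80

U+0208: 2-byte form → C8 88.
U+10040: 4-byte form → F0 90 81 80.
U+16B0: 3-byte form → E1 9A B0.
U+956B: 3-byte form → E9 95 AB.
U+4EAA: 3-byte form → E4 BA AA.
U+CD1BB: 4-byte form → F3 8D 86 BB.
U+B9D3: 3-byte form → EB A7 93.
U+F20C0: 4-byte form → F3 B2 83 80.
Concatenated (26 bytes): C8 88 F0 90 81 80 E1 9A B0 E9 95 AB E4 BA AA F3 8D 86 BB EB A7 93 F3 B2 83 80.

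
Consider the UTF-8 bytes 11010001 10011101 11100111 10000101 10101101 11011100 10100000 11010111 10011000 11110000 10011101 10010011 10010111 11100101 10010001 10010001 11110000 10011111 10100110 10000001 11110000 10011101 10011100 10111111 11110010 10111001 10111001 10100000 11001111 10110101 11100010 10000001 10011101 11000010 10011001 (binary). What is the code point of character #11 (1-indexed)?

Offset 0: leading byte 0xD1 = 11010001 → 2-byte char #1 = D1 9D.
Offset 2: leading byte 0xE7 = 11100111 → 3-byte char #2 = E7 85 AD.
Offset 5: leading byte 0xDC = 11011100 → 2-byte char #3 = DC A0.
Offset 7: leading byte 0xD7 = 11010111 → 2-byte char #4 = D7 98.
Offset 9: leading byte 0xF0 = 11110000 → 4-byte char #5 = F0 9D 93 97.
Offset 13: leading byte 0xE5 = 11100101 → 3-byte char #6 = E5 91 91.
Offset 16: leading byte 0xF0 = 11110000 → 4-byte char #7 = F0 9F A6 81.
Offset 20: leading byte 0xF0 = 11110000 → 4-byte char #8 = F0 9D 9C BF.
Offset 24: leading byte 0xF2 = 11110010 → 4-byte char #9 = F2 B9 B9 A0.
Offset 28: leading byte 0xCF = 11001111 → 2-byte char #10 = CF B5.
Offset 30: leading byte 0xE2 = 11100010 → 3-byte char #11 = E2 81 9D.
Leading byte 0xE2 = 11100010 matches 1110xxxx → 3-byte sequence.
Byte 1: 0xE2 = 11100010, payload 0010 (4 bits).
Byte 2: 0x81 = 10000001 (10xxxxxx ✓), payload 000001.
Byte 3: 0x9D = 10011101 (10xxxxxx ✓), payload 011101.
Concatenate: 0010000001011101 = 0x205D (16 bits → U+205D).

U+205D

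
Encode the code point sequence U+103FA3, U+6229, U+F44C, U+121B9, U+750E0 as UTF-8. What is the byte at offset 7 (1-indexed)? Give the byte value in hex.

0xA9

1-indexed offset 7 is 0-indexed offset 6.
U+103FA3 → 4-byte form F4 83 BE A3 at offsets 0–3.
U+6229 → 3-byte form E6 88 A9 at offsets 4–6.
Offset 6 falls in char 2's range; it's byte 3 of E6 88 A9 = 0xA9.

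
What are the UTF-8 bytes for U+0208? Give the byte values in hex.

U+0208 = 0x208 = 520 decimal. In range U+0080–U+07FF → 2-byte form: 110xxxxx 10xxxxxx.
Binary (11 bits): 01000001000.
Split 5+6: 01000 | 001000.
Byte 1: 11001000 = 0xC8.
Byte 2: 10001000 = 0x88.

C8 88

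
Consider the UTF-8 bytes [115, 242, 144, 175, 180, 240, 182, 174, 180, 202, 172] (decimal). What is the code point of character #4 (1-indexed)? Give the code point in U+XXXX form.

U+02AC

Offset 0: leading byte 0x73 = 01110011 → 1-byte char #1 = 73.
Offset 1: leading byte 0xF2 = 11110010 → 4-byte char #2 = F2 90 AF B4.
Offset 5: leading byte 0xF0 = 11110000 → 4-byte char #3 = F0 B6 AE B4.
Offset 9: leading byte 0xCA = 11001010 → 2-byte char #4 = CA AC.
Leading byte 0xCA = 11001010 matches 110xxxxx → 2-byte sequence.
Byte 1: 0xCA = 11001010, payload 01010 (5 bits).
Byte 2: 0xAC = 10101100 (10xxxxxx ✓), payload 101100.
Concatenate: 01010101100 = 0x2AC (11 bits → U+02AC).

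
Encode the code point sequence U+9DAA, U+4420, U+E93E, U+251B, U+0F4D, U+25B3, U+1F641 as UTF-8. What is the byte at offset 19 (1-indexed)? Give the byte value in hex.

1-indexed offset 19 is 0-indexed offset 18.
U+9DAA → 3-byte form E9 B6 AA at offsets 0–2.
U+4420 → 3-byte form E4 90 A0 at offsets 3–5.
U+E93E → 3-byte form EE A4 BE at offsets 6–8.
U+251B → 3-byte form E2 94 9B at offsets 9–11.
U+0F4D → 3-byte form E0 BD 8D at offsets 12–14.
U+25B3 → 3-byte form E2 96 B3 at offsets 15–17.
U+1F641 → 4-byte form F0 9F 99 81 at offsets 18–21.
Offset 18 falls in char 7's range; it's byte 1 of F0 9F 99 81 = 0xF0.

0xF0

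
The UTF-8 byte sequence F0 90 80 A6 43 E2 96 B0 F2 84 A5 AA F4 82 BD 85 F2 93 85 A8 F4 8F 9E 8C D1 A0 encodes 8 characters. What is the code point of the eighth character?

Offset 0: leading byte 0xF0 = 11110000 → 4-byte char #1 = F0 90 80 A6.
Offset 4: leading byte 0x43 = 01000011 → 1-byte char #2 = 43.
Offset 5: leading byte 0xE2 = 11100010 → 3-byte char #3 = E2 96 B0.
Offset 8: leading byte 0xF2 = 11110010 → 4-byte char #4 = F2 84 A5 AA.
Offset 12: leading byte 0xF4 = 11110100 → 4-byte char #5 = F4 82 BD 85.
Offset 16: leading byte 0xF2 = 11110010 → 4-byte char #6 = F2 93 85 A8.
Offset 20: leading byte 0xF4 = 11110100 → 4-byte char #7 = F4 8F 9E 8C.
Offset 24: leading byte 0xD1 = 11010001 → 2-byte char #8 = D1 A0.
Leading byte 0xD1 = 11010001 matches 110xxxxx → 2-byte sequence.
Byte 1: 0xD1 = 11010001, payload 10001 (5 bits).
Byte 2: 0xA0 = 10100000 (10xxxxxx ✓), payload 100000.
Concatenate: 10001100000 = 0x460 (11 bits → U+0460).

U+0460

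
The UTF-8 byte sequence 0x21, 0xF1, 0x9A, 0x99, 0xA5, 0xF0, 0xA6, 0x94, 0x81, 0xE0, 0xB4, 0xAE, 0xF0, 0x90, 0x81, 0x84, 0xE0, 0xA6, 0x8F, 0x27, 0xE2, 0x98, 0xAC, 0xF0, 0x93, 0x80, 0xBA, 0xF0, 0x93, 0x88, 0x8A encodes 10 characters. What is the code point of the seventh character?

Offset 0: leading byte 0x21 = 00100001 → 1-byte char #1 = 21.
Offset 1: leading byte 0xF1 = 11110001 → 4-byte char #2 = F1 9A 99 A5.
Offset 5: leading byte 0xF0 = 11110000 → 4-byte char #3 = F0 A6 94 81.
Offset 9: leading byte 0xE0 = 11100000 → 3-byte char #4 = E0 B4 AE.
Offset 12: leading byte 0xF0 = 11110000 → 4-byte char #5 = F0 90 81 84.
Offset 16: leading byte 0xE0 = 11100000 → 3-byte char #6 = E0 A6 8F.
Offset 19: leading byte 0x27 = 00100111 → 1-byte char #7 = 27.
Leading byte 0x27 = 00100111 matches 0xxxxxxx → 1-byte sequence.
Byte 1: 0x27 = 00100111, payload 0100111 (7 bits).
Concatenate: 0100111 = 0x27 (7 bits → U+0027).

U+0027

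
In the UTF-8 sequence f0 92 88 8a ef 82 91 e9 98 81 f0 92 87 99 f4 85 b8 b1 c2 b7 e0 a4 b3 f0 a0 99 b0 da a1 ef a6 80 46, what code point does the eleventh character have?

Offset 0: leading byte 0xF0 = 11110000 → 4-byte char #1 = F0 92 88 8A.
Offset 4: leading byte 0xEF = 11101111 → 3-byte char #2 = EF 82 91.
Offset 7: leading byte 0xE9 = 11101001 → 3-byte char #3 = E9 98 81.
Offset 10: leading byte 0xF0 = 11110000 → 4-byte char #4 = F0 92 87 99.
Offset 14: leading byte 0xF4 = 11110100 → 4-byte char #5 = F4 85 B8 B1.
Offset 18: leading byte 0xC2 = 11000010 → 2-byte char #6 = C2 B7.
Offset 20: leading byte 0xE0 = 11100000 → 3-byte char #7 = E0 A4 B3.
Offset 23: leading byte 0xF0 = 11110000 → 4-byte char #8 = F0 A0 99 B0.
Offset 27: leading byte 0xDA = 11011010 → 2-byte char #9 = DA A1.
Offset 29: leading byte 0xEF = 11101111 → 3-byte char #10 = EF A6 80.
Offset 32: leading byte 0x46 = 01000110 → 1-byte char #11 = 46.
Leading byte 0x46 = 01000110 matches 0xxxxxxx → 1-byte sequence.
Byte 1: 0x46 = 01000110, payload 1000110 (7 bits).
Concatenate: 1000110 = 0x46 (7 bits → U+0046).

U+0046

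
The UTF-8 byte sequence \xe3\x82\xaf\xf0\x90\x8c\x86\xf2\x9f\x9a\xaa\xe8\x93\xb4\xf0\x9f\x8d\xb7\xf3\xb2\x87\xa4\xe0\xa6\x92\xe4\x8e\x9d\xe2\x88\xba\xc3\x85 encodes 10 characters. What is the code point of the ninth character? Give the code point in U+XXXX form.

U+223A

Offset 0: leading byte 0xE3 = 11100011 → 3-byte char #1 = E3 82 AF.
Offset 3: leading byte 0xF0 = 11110000 → 4-byte char #2 = F0 90 8C 86.
Offset 7: leading byte 0xF2 = 11110010 → 4-byte char #3 = F2 9F 9A AA.
Offset 11: leading byte 0xE8 = 11101000 → 3-byte char #4 = E8 93 B4.
Offset 14: leading byte 0xF0 = 11110000 → 4-byte char #5 = F0 9F 8D B7.
Offset 18: leading byte 0xF3 = 11110011 → 4-byte char #6 = F3 B2 87 A4.
Offset 22: leading byte 0xE0 = 11100000 → 3-byte char #7 = E0 A6 92.
Offset 25: leading byte 0xE4 = 11100100 → 3-byte char #8 = E4 8E 9D.
Offset 28: leading byte 0xE2 = 11100010 → 3-byte char #9 = E2 88 BA.
Leading byte 0xE2 = 11100010 matches 1110xxxx → 3-byte sequence.
Byte 1: 0xE2 = 11100010, payload 0010 (4 bits).
Byte 2: 0x88 = 10001000 (10xxxxxx ✓), payload 001000.
Byte 3: 0xBA = 10111010 (10xxxxxx ✓), payload 111010.
Concatenate: 0010001000111010 = 0x223A (16 bits → U+223A).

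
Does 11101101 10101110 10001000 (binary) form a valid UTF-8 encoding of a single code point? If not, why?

invalid (encodes a surrogate (U+D800–U+DFFF))

Structurally a 3-byte sequence; payload = 0xDB88.
But 0xDB88 is in U+D800–U+DFFF, the surrogate range. Surrogates are not Unicode scalar values and are forbidden in UTF-8.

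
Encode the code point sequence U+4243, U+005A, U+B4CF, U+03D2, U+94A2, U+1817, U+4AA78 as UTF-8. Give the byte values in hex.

E4 89 83 5A EB 93 8F CF 92 E9 92 A2 E1 A0 97 F1 8A A9 B8

U+4243: 3-byte form → E4 89 83.
U+005A: 1-byte form → 5A.
U+B4CF: 3-byte form → EB 93 8F.
U+03D2: 2-byte form → CF 92.
U+94A2: 3-byte form → E9 92 A2.
U+1817: 3-byte form → E1 A0 97.
U+4AA78: 4-byte form → F1 8A A9 B8.
Concatenated (19 bytes): E4 89 83 5A EB 93 8F CF 92 E9 92 A2 E1 A0 97 F1 8A A9 B8.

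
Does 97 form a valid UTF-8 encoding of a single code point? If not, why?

invalid (continuation byte with no leading byte)

Byte 0x97 = 10010111 has the form 10xxxxxx — a continuation byte — but there is no preceding leading byte.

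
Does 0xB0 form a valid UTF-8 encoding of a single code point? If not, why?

Byte 0xB0 = 10110000 has the form 10xxxxxx — a continuation byte — but there is no preceding leading byte.

invalid (continuation byte with no leading byte)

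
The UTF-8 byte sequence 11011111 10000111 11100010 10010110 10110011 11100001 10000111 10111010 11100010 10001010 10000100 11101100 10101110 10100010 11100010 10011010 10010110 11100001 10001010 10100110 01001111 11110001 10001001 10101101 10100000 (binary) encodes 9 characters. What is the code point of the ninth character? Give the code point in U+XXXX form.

Offset 0: leading byte 0xDF = 11011111 → 2-byte char #1 = DF 87.
Offset 2: leading byte 0xE2 = 11100010 → 3-byte char #2 = E2 96 B3.
Offset 5: leading byte 0xE1 = 11100001 → 3-byte char #3 = E1 87 BA.
Offset 8: leading byte 0xE2 = 11100010 → 3-byte char #4 = E2 8A 84.
Offset 11: leading byte 0xEC = 11101100 → 3-byte char #5 = EC AE A2.
Offset 14: leading byte 0xE2 = 11100010 → 3-byte char #6 = E2 9A 96.
Offset 17: leading byte 0xE1 = 11100001 → 3-byte char #7 = E1 8A A6.
Offset 20: leading byte 0x4F = 01001111 → 1-byte char #8 = 4F.
Offset 21: leading byte 0xF1 = 11110001 → 4-byte char #9 = F1 89 AD A0.
Leading byte 0xF1 = 11110001 matches 11110xxx → 4-byte sequence.
Byte 1: 0xF1 = 11110001, payload 001 (3 bits).
Byte 2: 0x89 = 10001001 (10xxxxxx ✓), payload 001001.
Byte 3: 0xAD = 10101101 (10xxxxxx ✓), payload 101101.
Byte 4: 0xA0 = 10100000 (10xxxxxx ✓), payload 100000.
Concatenate: 001001001101101100000 = 0x49B60 (21 bits → U+49B60).

U+49B60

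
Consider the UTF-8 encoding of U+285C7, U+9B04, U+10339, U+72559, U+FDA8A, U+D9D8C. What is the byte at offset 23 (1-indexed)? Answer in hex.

1-indexed offset 23 is 0-indexed offset 22.
U+285C7 → 4-byte form F0 A8 97 87 at offsets 0–3.
U+9B04 → 3-byte form E9 AC 84 at offsets 4–6.
U+10339 → 4-byte form F0 90 8C B9 at offsets 7–10.
U+72559 → 4-byte form F1 B2 95 99 at offsets 11–14.
U+FDA8A → 4-byte form F3 BD AA 8A at offsets 15–18.
U+D9D8C → 4-byte form F3 99 B6 8C at offsets 19–22.
Offset 22 falls in char 6's range; it's byte 4 of F3 99 B6 8C = 0x8C.

0x8C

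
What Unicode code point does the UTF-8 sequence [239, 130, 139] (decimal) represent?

U+F08B

Leading byte 0xEF = 11101111 matches 1110xxxx → 3-byte sequence.
Byte 1: 0xEF = 11101111, payload 1111 (4 bits).
Byte 2: 0x82 = 10000010 (10xxxxxx ✓), payload 000010.
Byte 3: 0x8B = 10001011 (10xxxxxx ✓), payload 001011.
Concatenate: 1111000010001011 = 0xF08B (16 bits → U+F08B).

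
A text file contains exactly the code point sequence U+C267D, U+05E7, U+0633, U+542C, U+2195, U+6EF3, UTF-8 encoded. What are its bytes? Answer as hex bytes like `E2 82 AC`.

F3 82 99 BD D7 A7 D8 B3 E5 90 AC E2 86 95 E6 BB B3

U+C267D: 4-byte form → F3 82 99 BD.
U+05E7: 2-byte form → D7 A7.
U+0633: 2-byte form → D8 B3.
U+542C: 3-byte form → E5 90 AC.
U+2195: 3-byte form → E2 86 95.
U+6EF3: 3-byte form → E6 BB B3.
Concatenated (17 bytes): F3 82 99 BD D7 A7 D8 B3 E5 90 AC E2 86 95 E6 BB B3.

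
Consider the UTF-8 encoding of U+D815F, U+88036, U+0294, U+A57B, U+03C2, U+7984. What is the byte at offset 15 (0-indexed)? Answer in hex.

0xE7

U+D815F → 4-byte form F3 98 85 9F at offsets 0–3.
U+88036 → 4-byte form F2 88 80 B6 at offsets 4–7.
U+0294 → 2-byte form CA 94 at offsets 8–9.
U+A57B → 3-byte form EA 95 BB at offsets 10–12.
U+03C2 → 2-byte form CF 82 at offsets 13–14.
U+7984 → 3-byte form E7 A6 84 at offsets 15–17.
Offset 15 falls in char 6's range; it's byte 1 of E7 A6 84 = 0xE7.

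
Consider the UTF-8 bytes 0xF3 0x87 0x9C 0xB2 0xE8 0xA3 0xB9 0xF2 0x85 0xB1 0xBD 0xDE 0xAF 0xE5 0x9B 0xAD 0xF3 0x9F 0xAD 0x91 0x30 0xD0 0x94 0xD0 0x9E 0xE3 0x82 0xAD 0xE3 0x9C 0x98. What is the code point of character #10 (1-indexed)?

U+30AD

Offset 0: leading byte 0xF3 = 11110011 → 4-byte char #1 = F3 87 9C B2.
Offset 4: leading byte 0xE8 = 11101000 → 3-byte char #2 = E8 A3 B9.
Offset 7: leading byte 0xF2 = 11110010 → 4-byte char #3 = F2 85 B1 BD.
Offset 11: leading byte 0xDE = 11011110 → 2-byte char #4 = DE AF.
Offset 13: leading byte 0xE5 = 11100101 → 3-byte char #5 = E5 9B AD.
Offset 16: leading byte 0xF3 = 11110011 → 4-byte char #6 = F3 9F AD 91.
Offset 20: leading byte 0x30 = 00110000 → 1-byte char #7 = 30.
Offset 21: leading byte 0xD0 = 11010000 → 2-byte char #8 = D0 94.
Offset 23: leading byte 0xD0 = 11010000 → 2-byte char #9 = D0 9E.
Offset 25: leading byte 0xE3 = 11100011 → 3-byte char #10 = E3 82 AD.
Leading byte 0xE3 = 11100011 matches 1110xxxx → 3-byte sequence.
Byte 1: 0xE3 = 11100011, payload 0011 (4 bits).
Byte 2: 0x82 = 10000010 (10xxxxxx ✓), payload 000010.
Byte 3: 0xAD = 10101101 (10xxxxxx ✓), payload 101101.
Concatenate: 0011000010101101 = 0x30AD (16 bits → U+30AD).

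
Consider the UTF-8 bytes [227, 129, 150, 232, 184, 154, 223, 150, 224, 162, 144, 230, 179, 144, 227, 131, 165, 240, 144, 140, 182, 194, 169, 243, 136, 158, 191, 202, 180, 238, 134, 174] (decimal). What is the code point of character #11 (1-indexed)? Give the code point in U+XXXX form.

Offset 0: leading byte 0xE3 = 11100011 → 3-byte char #1 = E3 81 96.
Offset 3: leading byte 0xE8 = 11101000 → 3-byte char #2 = E8 B8 9A.
Offset 6: leading byte 0xDF = 11011111 → 2-byte char #3 = DF 96.
Offset 8: leading byte 0xE0 = 11100000 → 3-byte char #4 = E0 A2 90.
Offset 11: leading byte 0xE6 = 11100110 → 3-byte char #5 = E6 B3 90.
Offset 14: leading byte 0xE3 = 11100011 → 3-byte char #6 = E3 83 A5.
Offset 17: leading byte 0xF0 = 11110000 → 4-byte char #7 = F0 90 8C B6.
Offset 21: leading byte 0xC2 = 11000010 → 2-byte char #8 = C2 A9.
Offset 23: leading byte 0xF3 = 11110011 → 4-byte char #9 = F3 88 9E BF.
Offset 27: leading byte 0xCA = 11001010 → 2-byte char #10 = CA B4.
Offset 29: leading byte 0xEE = 11101110 → 3-byte char #11 = EE 86 AE.
Leading byte 0xEE = 11101110 matches 1110xxxx → 3-byte sequence.
Byte 1: 0xEE = 11101110, payload 1110 (4 bits).
Byte 2: 0x86 = 10000110 (10xxxxxx ✓), payload 000110.
Byte 3: 0xAE = 10101110 (10xxxxxx ✓), payload 101110.
Concatenate: 1110000110101110 = 0xE1AE (16 bits → U+E1AE).

U+E1AE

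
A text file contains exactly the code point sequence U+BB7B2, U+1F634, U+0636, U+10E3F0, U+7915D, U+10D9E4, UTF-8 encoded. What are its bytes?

U+BB7B2: 4-byte form → F2 BB 9E B2.
U+1F634: 4-byte form → F0 9F 98 B4.
U+0636: 2-byte form → D8 B6.
U+10E3F0: 4-byte form → F4 8E 8F B0.
U+7915D: 4-byte form → F1 B9 85 9D.
U+10D9E4: 4-byte form → F4 8D A7 A4.
Concatenated (22 bytes): F2 BB 9E B2 F0 9F 98 B4 D8 B6 F4 8E 8F B0 F1 B9 85 9D F4 8D A7 A4.

F2 BB 9E B2 F0 9F 98 B4 D8 B6 F4 8E 8F B0 F1 B9 85 9D F4 8D A7 A4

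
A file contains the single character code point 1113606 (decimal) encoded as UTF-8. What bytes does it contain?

U+10FE06 = 0x10FE06 = 1113606 decimal. In range U+10000–U+10FFFF → 4-byte form: 11110xxx 10xxxxxx 10xxxxxx 10xxxxxx.
Binary (21 bits): 100001111111000000110.
Split 3+6+6+6: 100 | 001111 | 111000 | 000110.
Byte 1: 11110100 = 0xF4.
Byte 2: 10001111 = 0x8F.
Byte 3: 10111000 = 0xB8.
Byte 4: 10000110 = 0x86.

F4 8F B8 86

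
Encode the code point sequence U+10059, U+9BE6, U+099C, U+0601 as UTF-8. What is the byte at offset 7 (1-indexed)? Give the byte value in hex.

1-indexed offset 7 is 0-indexed offset 6.
U+10059 → 4-byte form F0 90 81 99 at offsets 0–3.
U+9BE6 → 3-byte form E9 AF A6 at offsets 4–6.
Offset 6 falls in char 2's range; it's byte 3 of E9 AF A6 = 0xA6.

0xA6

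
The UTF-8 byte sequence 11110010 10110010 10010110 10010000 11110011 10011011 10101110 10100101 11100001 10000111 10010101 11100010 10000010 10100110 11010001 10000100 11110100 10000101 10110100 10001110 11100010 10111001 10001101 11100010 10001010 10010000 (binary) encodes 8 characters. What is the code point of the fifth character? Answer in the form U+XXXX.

U+0444

Offset 0: leading byte 0xF2 = 11110010 → 4-byte char #1 = F2 B2 96 90.
Offset 4: leading byte 0xF3 = 11110011 → 4-byte char #2 = F3 9B AE A5.
Offset 8: leading byte 0xE1 = 11100001 → 3-byte char #3 = E1 87 95.
Offset 11: leading byte 0xE2 = 11100010 → 3-byte char #4 = E2 82 A6.
Offset 14: leading byte 0xD1 = 11010001 → 2-byte char #5 = D1 84.
Leading byte 0xD1 = 11010001 matches 110xxxxx → 2-byte sequence.
Byte 1: 0xD1 = 11010001, payload 10001 (5 bits).
Byte 2: 0x84 = 10000100 (10xxxxxx ✓), payload 000100.
Concatenate: 10001000100 = 0x444 (11 bits → U+0444).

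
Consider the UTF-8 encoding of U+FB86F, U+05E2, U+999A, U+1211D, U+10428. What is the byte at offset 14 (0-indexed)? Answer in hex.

U+FB86F → 4-byte form F3 BB A1 AF at offsets 0–3.
U+05E2 → 2-byte form D7 A2 at offsets 4–5.
U+999A → 3-byte form E9 A6 9A at offsets 6–8.
U+1211D → 4-byte form F0 92 84 9D at offsets 9–12.
U+10428 → 4-byte form F0 90 90 A8 at offsets 13–16.
Offset 14 falls in char 5's range; it's byte 2 of F0 90 90 A8 = 0x90.

0x90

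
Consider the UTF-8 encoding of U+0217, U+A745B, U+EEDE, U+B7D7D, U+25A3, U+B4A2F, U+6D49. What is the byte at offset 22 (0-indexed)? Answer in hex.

U+0217 → 2-byte form C8 97 at offsets 0–1.
U+A745B → 4-byte form F2 A7 91 9B at offsets 2–5.
U+EEDE → 3-byte form EE BB 9E at offsets 6–8.
U+B7D7D → 4-byte form F2 B7 B5 BD at offsets 9–12.
U+25A3 → 3-byte form E2 96 A3 at offsets 13–15.
U+B4A2F → 4-byte form F2 B4 A8 AF at offsets 16–19.
U+6D49 → 3-byte form E6 B5 89 at offsets 20–22.
Offset 22 falls in char 7's range; it's byte 3 of E6 B5 89 = 0x89.

0x89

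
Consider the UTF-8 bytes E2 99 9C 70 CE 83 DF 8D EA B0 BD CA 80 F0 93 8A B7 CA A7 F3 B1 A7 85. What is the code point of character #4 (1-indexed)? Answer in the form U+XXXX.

Offset 0: leading byte 0xE2 = 11100010 → 3-byte char #1 = E2 99 9C.
Offset 3: leading byte 0x70 = 01110000 → 1-byte char #2 = 70.
Offset 4: leading byte 0xCE = 11001110 → 2-byte char #3 = CE 83.
Offset 6: leading byte 0xDF = 11011111 → 2-byte char #4 = DF 8D.
Leading byte 0xDF = 11011111 matches 110xxxxx → 2-byte sequence.
Byte 1: 0xDF = 11011111, payload 11111 (5 bits).
Byte 2: 0x8D = 10001101 (10xxxxxx ✓), payload 001101.
Concatenate: 11111001101 = 0x7CD (11 bits → U+07CD).

U+07CD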